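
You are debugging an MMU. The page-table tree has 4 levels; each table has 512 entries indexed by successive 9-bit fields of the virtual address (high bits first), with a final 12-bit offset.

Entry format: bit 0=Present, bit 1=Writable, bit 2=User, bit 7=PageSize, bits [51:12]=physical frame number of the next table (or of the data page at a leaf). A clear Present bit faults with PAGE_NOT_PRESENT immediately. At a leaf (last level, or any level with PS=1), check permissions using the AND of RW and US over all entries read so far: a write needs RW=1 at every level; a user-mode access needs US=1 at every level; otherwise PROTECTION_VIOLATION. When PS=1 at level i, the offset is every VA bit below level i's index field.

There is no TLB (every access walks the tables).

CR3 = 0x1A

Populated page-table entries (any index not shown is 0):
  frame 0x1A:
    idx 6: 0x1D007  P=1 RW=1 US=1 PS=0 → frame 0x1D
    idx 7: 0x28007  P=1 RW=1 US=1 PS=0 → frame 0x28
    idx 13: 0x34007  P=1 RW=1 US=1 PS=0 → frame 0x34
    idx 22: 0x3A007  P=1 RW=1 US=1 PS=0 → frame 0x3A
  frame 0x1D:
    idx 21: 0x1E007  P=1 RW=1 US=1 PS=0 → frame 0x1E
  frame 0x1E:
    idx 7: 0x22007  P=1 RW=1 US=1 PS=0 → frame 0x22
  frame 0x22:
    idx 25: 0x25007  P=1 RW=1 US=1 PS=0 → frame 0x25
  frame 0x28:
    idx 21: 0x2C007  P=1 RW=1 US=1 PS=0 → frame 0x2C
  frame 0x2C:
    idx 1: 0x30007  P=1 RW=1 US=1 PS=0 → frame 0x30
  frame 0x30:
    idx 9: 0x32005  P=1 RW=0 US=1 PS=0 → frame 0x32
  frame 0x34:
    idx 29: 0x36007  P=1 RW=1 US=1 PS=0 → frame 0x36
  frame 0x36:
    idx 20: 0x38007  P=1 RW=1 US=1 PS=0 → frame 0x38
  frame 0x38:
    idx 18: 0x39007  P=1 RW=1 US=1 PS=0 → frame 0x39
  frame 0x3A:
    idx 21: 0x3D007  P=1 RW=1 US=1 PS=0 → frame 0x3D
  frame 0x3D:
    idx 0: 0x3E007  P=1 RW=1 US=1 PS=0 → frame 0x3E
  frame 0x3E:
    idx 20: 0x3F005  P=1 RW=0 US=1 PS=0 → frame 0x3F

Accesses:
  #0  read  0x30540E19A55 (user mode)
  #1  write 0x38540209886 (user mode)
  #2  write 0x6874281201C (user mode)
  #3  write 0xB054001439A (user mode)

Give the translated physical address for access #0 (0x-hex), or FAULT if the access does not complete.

Per-access translation:
#0 VA=0x30540E19A55 (r,user):
  lvl0: tbl 0x1A, slot 6 ⇒ 0x1D007 (P1/RW1/US1/PS0)
  lvl1: tbl 0x1D, slot 21 ⇒ 0x1E007 (P1/RW1/US1/PS0)
  lvl2: tbl 0x1E, slot 7 ⇒ 0x22007 (P1/RW1/US1/PS0)
  lvl3: tbl 0x22, slot 25 ⇒ 0x25007 (P1/RW1/US1/PS0)
  ✓ 0x25A55  — 4 lookups
#1 VA=0x38540209886 (w,user):
  lvl0: tbl 0x1A, slot 7 ⇒ 0x28007 (P1/RW1/US1/PS0)
  lvl1: tbl 0x28, slot 21 ⇒ 0x2C007 (P1/RW1/US1/PS0)
  lvl2: tbl 0x2C, slot 1 ⇒ 0x30007 (P1/RW1/US1/PS0)
  lvl3: tbl 0x30, slot 9 ⇒ 0x32005 (P1/RW0/US1/PS0)
  ✗ PROTECTION_VIOLATION  [4 reads]
#2 VA=0x6874281201C (w,user):
  lvl0: tbl 0x1A, slot 13 ⇒ 0x34007 (P1/RW1/US1/PS0)
  lvl1: tbl 0x34, slot 29 ⇒ 0x36007 (P1/RW1/US1/PS0)
  lvl2: tbl 0x36, slot 20 ⇒ 0x38007 (P1/RW1/US1/PS0)
  lvl3: tbl 0x38, slot 18 ⇒ 0x39007 (P1/RW1/US1/PS0)
  ✓ 0x3901C  — 4 lookups
#3 VA=0xB054001439A (w,user):
  lvl0: tbl 0x1A, slot 22 ⇒ 0x3A007 (P1/RW1/US1/PS0)
  lvl1: tbl 0x3A, slot 21 ⇒ 0x3D007 (P1/RW1/US1/PS0)
  lvl2: tbl 0x3D, slot 0 ⇒ 0x3E007 (P1/RW1/US1/PS0)
  lvl3: tbl 0x3E, slot 20 ⇒ 0x3F005 (P1/RW0/US1/PS0)
  ✗ PROTECTION_VIOLATION  [4 reads]

Access #0 PA: 0x25A55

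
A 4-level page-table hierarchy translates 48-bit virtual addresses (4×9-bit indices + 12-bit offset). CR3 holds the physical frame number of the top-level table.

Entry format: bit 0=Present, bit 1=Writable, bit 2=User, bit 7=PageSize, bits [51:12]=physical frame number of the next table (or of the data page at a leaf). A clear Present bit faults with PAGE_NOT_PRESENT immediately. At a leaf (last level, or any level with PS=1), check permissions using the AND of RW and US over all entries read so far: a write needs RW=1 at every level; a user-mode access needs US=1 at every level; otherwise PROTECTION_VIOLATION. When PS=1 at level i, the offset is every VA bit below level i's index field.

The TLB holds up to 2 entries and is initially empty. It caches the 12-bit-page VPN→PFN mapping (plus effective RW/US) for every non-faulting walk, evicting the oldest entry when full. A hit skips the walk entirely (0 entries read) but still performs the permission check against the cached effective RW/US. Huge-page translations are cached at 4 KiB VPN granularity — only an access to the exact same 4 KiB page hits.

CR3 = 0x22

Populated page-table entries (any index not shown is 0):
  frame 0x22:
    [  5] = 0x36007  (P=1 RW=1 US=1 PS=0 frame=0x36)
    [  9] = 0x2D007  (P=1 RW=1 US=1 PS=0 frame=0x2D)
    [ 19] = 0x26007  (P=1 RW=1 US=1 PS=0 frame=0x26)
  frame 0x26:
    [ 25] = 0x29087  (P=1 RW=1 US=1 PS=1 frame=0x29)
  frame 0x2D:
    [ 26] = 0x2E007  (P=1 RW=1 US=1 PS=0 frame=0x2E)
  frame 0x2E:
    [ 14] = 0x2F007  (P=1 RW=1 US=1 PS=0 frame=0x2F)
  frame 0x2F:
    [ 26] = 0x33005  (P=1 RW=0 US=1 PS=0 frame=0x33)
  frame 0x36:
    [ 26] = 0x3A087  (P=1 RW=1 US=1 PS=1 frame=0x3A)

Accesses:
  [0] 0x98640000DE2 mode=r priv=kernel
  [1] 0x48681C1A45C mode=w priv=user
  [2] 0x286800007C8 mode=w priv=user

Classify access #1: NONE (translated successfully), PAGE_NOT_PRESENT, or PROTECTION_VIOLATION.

Trace:
#0 VA=0x98640000DE2 (r,kernel):
  [0] read 0x22 idx=19: raw=0x26007 flags P=1 W=1 U=1 S=0
  [1] read 0x26 idx=25: raw=0x29087 flags P=1 W=1 U=1 S=1
  ⇒ phys 0x29DE2 (huge @L1)  [2 reads]
#1 VA=0x48681C1A45C (w,user):
  [0] read 0x22 idx=9: raw=0x2D007 flags P=1 W=1 U=1 S=0
  [1] read 0x2D idx=26: raw=0x2E007 flags P=1 W=1 U=1 S=0
  [2] read 0x2E idx=14: raw=0x2F007 flags P=1 W=1 U=1 S=0
  [3] read 0x2F idx=26: raw=0x33005 flags P=1 W=0 U=1 S=0
  ✗ PROTECTION_VIOLATION  [4 reads]
#2 VA=0x286800007C8 (w,user):
  [0] read 0x22 idx=5: raw=0x36007 flags P=1 W=1 U=1 S=0
  [1] read 0x36 idx=26: raw=0x3A087 flags P=1 W=1 U=1 S=1
  ⇒ phys 0x3A7C8 (huge @L1)  [2 reads]

Access #1 fault: PROTECTION_VIOLATION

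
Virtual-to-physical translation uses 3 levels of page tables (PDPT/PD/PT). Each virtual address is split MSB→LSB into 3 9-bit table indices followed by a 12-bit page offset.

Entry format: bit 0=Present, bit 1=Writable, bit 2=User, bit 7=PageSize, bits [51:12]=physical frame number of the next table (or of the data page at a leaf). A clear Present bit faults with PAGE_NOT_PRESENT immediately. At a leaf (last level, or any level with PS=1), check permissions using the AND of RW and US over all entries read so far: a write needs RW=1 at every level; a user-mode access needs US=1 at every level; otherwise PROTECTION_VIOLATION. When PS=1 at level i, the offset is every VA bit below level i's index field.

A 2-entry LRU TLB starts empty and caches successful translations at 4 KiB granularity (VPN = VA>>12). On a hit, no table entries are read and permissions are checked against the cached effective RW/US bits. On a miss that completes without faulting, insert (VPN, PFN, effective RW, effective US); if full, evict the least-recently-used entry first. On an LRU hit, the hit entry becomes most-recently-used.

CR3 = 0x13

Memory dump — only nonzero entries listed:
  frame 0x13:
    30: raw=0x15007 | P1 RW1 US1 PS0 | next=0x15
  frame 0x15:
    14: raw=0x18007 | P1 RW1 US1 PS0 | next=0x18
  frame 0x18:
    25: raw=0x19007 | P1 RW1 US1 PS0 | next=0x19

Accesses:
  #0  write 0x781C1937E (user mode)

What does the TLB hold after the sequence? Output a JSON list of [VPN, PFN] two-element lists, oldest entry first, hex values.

Per-access translation:
#0 VA=0x781C1937E (w,user):
  [0] read 0x13 idx=30: raw=0x15007 flags P=1 W=1 U=1 S=0
  [1] read 0x15 idx=14: raw=0x18007 flags P=1 W=1 U=1 S=0
  [2] read 0x18 idx=25: raw=0x19007 flags P=1 W=1 U=1 S=0
  ✓ 0x1937E  — 3 lookups

TLB: [["0x781C19", "0x19"]]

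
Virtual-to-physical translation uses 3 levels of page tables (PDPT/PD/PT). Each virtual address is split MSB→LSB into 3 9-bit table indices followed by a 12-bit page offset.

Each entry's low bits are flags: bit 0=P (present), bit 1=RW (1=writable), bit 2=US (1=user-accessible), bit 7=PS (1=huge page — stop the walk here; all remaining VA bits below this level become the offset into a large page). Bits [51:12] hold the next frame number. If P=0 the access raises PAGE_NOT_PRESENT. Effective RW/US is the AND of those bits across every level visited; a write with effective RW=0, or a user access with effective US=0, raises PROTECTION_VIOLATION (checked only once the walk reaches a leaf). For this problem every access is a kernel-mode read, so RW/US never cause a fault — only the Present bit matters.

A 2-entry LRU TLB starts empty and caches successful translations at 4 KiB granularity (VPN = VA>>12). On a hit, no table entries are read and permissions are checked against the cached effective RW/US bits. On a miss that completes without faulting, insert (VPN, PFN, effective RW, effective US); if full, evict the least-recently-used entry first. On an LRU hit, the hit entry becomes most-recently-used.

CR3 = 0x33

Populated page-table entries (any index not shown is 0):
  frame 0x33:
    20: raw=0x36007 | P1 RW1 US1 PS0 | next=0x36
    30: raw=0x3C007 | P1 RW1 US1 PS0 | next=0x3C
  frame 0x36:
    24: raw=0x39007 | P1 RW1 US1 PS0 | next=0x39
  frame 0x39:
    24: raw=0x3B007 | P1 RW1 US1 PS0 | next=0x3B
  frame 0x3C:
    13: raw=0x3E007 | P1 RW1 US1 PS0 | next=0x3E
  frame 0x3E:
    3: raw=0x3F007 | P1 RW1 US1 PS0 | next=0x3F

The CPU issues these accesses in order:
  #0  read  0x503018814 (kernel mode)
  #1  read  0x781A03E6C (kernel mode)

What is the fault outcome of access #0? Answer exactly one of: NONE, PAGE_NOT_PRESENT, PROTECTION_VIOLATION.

Walk each access:
#0 VA=0x503018814 (r,kernel):
  [0] read 0x33 idx=20: raw=0x36007 flags P=1 W=1 U=1 S=0
  [1] read 0x36 idx=24: raw=0x39007 flags P=1 W=1 U=1 S=0
  [2] read 0x39 idx=24: raw=0x3B007 flags P=1 W=1 U=1 S=0
  ✓ 0x3B814  — 3 lookups
#1 VA=0x781A03E6C (r,kernel):
  [0] read 0x33 idx=30: raw=0x3C007 flags P=1 W=1 U=1 S=0
  [1] read 0x3C idx=13: raw=0x3E007 flags P=1 W=1 U=1 S=0
  [2] read 0x3E idx=3: raw=0x3F007 flags P=1 W=1 U=1 S=0
  ✓ 0x3FE6C  — 3 lookups

Access #0 fault: NONE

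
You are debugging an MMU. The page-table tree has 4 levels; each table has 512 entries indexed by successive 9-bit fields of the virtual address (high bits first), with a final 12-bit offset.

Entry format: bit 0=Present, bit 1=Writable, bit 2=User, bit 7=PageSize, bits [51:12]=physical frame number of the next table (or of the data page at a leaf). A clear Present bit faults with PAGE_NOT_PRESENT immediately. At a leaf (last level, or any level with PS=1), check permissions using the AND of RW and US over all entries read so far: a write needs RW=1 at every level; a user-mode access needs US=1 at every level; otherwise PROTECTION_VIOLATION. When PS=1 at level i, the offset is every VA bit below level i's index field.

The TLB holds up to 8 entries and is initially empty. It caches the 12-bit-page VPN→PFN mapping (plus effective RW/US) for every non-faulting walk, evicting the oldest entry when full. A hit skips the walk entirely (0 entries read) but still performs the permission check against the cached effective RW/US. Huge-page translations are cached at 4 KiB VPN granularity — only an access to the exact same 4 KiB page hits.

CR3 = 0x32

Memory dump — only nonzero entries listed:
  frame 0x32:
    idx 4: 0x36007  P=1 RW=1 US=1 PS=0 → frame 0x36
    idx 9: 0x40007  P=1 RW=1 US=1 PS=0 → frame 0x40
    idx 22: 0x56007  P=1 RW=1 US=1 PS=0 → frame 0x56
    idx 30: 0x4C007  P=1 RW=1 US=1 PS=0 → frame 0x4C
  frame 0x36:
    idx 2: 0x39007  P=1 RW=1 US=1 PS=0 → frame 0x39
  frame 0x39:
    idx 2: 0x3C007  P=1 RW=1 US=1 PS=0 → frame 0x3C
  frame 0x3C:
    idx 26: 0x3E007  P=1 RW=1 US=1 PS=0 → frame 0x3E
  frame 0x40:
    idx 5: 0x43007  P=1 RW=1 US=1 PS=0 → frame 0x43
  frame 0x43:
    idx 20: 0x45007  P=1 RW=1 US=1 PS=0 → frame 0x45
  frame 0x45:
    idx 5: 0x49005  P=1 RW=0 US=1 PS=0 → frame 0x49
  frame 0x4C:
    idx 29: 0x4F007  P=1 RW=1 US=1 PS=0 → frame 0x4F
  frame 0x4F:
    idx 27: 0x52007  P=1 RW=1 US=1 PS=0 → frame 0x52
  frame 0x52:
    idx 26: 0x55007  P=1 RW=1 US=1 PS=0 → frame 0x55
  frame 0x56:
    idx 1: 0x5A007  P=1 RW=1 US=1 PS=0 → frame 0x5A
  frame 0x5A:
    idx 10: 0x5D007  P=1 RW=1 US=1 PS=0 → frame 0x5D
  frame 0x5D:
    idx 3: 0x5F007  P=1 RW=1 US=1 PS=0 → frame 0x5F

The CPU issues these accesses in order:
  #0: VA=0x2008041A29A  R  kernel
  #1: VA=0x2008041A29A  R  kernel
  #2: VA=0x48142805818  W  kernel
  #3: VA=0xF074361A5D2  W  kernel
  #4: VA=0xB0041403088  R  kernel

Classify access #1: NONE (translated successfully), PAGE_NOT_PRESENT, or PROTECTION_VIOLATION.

Per-access translation:
#0 VA=0x2008041A29A (r,kernel):
  [0] read 0x32 idx=4: raw=0x36007 flags P=1 W=1 U=1 S=0
  [1] read 0x36 idx=2: raw=0x39007 flags P=1 W=1 U=1 S=0
  [2] read 0x39 idx=2: raw=0x3C007 flags P=1 W=1 U=1 S=0
  [3] read 0x3C idx=26: raw=0x3E007 flags P=1 W=1 U=1 S=0
  → PA=0x3E29A  (4 entries read)
#1 VA=0x2008041A29A (r,kernel):
  TLB hit vpn=0x2008041A → PA=0x3E29A
#2 VA=0x48142805818 (w,kernel):
  [0] read 0x32 idx=9: raw=0x40007 flags P=1 W=1 U=1 S=0
  [1] read 0x40 idx=5: raw=0x43007 flags P=1 W=1 U=1 S=0
  [2] read 0x43 idx=20: raw=0x45007 flags P=1 W=1 U=1 S=0
  [3] read 0x45 idx=5: raw=0x49005 flags P=1 W=0 U=1 S=0
  → PROTECTION_VIOLATION  (4 entries read)
#3 VA=0xF074361A5D2 (w,kernel):
  [0] read 0x32 idx=30: raw=0x4C007 flags P=1 W=1 U=1 S=0
  [1] read 0x4C idx=29: raw=0x4F007 flags P=1 W=1 U=1 S=0
  [2] read 0x4F idx=27: raw=0x52007 flags P=1 W=1 U=1 S=0
  [3] read 0x52 idx=26: raw=0x55007 flags P=1 W=1 U=1 S=0
  → PA=0x555D2  (4 entries read)
#4 VA=0xB0041403088 (r,kernel):
  [0] read 0x32 idx=22: raw=0x56007 flags P=1 W=1 U=1 S=0
  [1] read 0x56 idx=1: raw=0x5A007 flags P=1 W=1 U=1 S=0
  [2] read 0x5A idx=10: raw=0x5D007 flags P=1 W=1 U=1 S=0
  [3] read 0x5D idx=3: raw=0x5F007 flags P=1 W=1 U=1 S=0
  → PA=0x5F088  (4 entries read)

Access #1 fault: NONE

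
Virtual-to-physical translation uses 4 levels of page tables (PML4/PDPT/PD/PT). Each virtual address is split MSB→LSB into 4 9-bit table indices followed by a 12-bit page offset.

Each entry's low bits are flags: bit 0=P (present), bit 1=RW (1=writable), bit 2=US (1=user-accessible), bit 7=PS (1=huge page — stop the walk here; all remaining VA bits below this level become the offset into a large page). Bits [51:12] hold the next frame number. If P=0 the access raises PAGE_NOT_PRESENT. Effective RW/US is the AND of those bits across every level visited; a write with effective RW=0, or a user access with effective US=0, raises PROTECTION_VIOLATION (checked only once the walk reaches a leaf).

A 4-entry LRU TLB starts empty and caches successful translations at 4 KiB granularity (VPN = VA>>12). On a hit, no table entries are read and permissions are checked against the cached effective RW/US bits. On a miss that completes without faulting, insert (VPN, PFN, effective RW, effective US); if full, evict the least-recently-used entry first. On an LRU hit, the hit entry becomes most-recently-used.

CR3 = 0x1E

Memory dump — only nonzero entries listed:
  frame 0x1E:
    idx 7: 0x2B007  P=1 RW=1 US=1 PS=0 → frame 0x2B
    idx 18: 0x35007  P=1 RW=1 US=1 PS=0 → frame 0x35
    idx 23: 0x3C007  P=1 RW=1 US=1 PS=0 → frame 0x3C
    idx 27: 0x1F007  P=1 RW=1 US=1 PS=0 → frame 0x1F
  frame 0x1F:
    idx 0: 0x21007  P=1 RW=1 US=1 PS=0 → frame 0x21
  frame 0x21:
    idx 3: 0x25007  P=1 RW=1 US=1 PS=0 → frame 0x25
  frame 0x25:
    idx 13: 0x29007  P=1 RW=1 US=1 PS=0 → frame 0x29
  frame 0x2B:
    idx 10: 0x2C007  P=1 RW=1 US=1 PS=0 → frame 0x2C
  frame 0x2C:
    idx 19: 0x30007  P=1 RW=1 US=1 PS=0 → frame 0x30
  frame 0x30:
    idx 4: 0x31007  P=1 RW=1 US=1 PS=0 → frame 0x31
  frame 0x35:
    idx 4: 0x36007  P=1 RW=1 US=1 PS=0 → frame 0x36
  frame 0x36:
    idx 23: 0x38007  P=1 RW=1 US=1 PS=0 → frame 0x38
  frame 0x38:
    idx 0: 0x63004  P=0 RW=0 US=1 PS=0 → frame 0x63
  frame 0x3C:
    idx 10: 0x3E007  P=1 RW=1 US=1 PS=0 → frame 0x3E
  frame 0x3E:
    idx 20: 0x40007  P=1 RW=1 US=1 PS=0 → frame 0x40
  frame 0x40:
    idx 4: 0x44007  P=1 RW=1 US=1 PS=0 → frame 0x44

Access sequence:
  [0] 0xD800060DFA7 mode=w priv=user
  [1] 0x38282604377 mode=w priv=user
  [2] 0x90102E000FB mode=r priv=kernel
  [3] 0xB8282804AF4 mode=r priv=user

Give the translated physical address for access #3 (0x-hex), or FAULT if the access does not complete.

Per-access translation:
#0 VA=0xD800060DFA7 (w,user):
  L0 @0x1E[27] → 0x1F007  P=1,RW=1,US=1,PS=0
  L1 @0x1F[0] → 0x21007  P=1,RW=1,US=1,PS=0
  L2 @0x21[3] → 0x25007  P=1,RW=1,US=1,PS=0
  L3 @0x25[13] → 0x29007  P=1,RW=1,US=1,PS=0
  → PA=0x29FA7  (4 entries read)
#1 VA=0x38282604377 (w,user):
  L0 @0x1E[7] → 0x2B007  P=1,RW=1,US=1,PS=0
  L1 @0x2B[10] → 0x2C007  P=1,RW=1,US=1,PS=0
  L2 @0x2C[19] → 0x30007  P=1,RW=1,US=1,PS=0
  L3 @0x30[4] → 0x31007  P=1,RW=1,US=1,PS=0
  → PA=0x31377  (4 entries read)
#2 VA=0x90102E000FB (r,kernel):
  L0 @0x1E[18] → 0x35007  P=1,RW=1,US=1,PS=0
  L1 @0x35[4] → 0x36007  P=1,RW=1,US=1,PS=0
  L2 @0x36[23] → 0x38007  P=1,RW=1,US=1,PS=0
  L3 @0x38[0] → 0x63004  P=0,RW=0,US=1,PS=0
  → PAGE_NOT_PRESENT  (4 entries read)
#3 VA=0xB8282804AF4 (r,user):
  L0 @0x1E[23] → 0x3C007  P=1,RW=1,US=1,PS=0
  L1 @0x3C[10] → 0x3E007  P=1,RW=1,US=1,PS=0
  L2 @0x3E[20] → 0x40007  P=1,RW=1,US=1,PS=0
  L3 @0x40[4] → 0x44007  P=1,RW=1,US=1,PS=0
  → PA=0x44AF4  (4 entries read)

Access #3 PA: 0x44AF4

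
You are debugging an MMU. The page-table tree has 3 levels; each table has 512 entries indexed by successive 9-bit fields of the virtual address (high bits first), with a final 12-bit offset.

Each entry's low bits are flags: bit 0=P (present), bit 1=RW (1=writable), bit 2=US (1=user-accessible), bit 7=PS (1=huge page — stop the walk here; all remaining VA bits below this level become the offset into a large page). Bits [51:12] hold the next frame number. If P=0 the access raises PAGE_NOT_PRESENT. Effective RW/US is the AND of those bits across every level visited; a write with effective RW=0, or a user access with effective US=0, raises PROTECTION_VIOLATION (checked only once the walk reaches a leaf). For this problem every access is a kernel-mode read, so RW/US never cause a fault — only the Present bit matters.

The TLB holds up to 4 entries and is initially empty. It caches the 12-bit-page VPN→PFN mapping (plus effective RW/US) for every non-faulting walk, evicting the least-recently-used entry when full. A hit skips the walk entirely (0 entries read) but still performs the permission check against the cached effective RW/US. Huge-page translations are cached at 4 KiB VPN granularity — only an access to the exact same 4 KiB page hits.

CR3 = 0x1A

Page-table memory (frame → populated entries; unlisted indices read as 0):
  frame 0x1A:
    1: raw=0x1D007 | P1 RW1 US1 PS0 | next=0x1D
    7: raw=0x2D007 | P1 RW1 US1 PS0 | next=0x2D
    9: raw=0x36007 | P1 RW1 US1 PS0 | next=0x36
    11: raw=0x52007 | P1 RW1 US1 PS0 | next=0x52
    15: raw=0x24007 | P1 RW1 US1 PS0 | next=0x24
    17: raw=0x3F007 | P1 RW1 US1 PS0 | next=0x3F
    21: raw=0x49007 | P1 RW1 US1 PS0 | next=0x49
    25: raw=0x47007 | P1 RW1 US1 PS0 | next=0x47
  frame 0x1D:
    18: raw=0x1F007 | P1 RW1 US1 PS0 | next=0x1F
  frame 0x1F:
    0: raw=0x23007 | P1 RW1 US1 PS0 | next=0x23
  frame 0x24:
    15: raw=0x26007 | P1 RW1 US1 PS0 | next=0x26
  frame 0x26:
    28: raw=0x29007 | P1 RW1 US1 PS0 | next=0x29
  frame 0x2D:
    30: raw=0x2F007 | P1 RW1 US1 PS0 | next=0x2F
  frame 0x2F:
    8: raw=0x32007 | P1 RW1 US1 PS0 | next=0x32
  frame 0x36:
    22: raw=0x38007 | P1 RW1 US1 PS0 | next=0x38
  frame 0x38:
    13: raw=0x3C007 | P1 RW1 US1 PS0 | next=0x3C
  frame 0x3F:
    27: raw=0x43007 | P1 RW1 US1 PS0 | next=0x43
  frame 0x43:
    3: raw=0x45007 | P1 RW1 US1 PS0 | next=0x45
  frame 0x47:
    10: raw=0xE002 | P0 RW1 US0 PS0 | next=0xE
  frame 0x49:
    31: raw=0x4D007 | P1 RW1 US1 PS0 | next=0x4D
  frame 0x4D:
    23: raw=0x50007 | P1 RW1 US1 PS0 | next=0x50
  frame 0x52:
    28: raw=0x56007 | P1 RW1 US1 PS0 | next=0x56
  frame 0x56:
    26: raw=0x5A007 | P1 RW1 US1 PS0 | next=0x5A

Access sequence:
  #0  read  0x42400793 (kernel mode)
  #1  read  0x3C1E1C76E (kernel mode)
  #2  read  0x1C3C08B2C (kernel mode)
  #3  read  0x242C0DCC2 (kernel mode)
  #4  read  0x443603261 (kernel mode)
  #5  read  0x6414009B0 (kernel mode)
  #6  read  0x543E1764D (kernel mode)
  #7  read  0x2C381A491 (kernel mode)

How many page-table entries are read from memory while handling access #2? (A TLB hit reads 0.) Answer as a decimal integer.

Per-access translation:
#0 VA=0x42400793 (r,kernel):
  [0] read 0x1A idx=1: raw=0x1D007 flags P=1 W=1 U=1 S=0
  [1] read 0x1D idx=18: raw=0x1F007 flags P=1 W=1 U=1 S=0
  [2] read 0x1F idx=0: raw=0x23007 flags P=1 W=1 U=1 S=0
  ⇒ phys 0x23793  [3 reads]
#1 VA=0x3C1E1C76E (r,kernel):
  [0] read 0x1A idx=15: raw=0x24007 flags P=1 W=1 U=1 S=0
  [1] read 0x24 idx=15: raw=0x26007 flags P=1 W=1 U=1 S=0
  [2] read 0x26 idx=28: raw=0x29007 flags P=1 W=1 U=1 S=0
  ⇒ phys 0x2976E  [3 reads]
#2 VA=0x1C3C08B2C (r,kernel):
  [0] read 0x1A idx=7: raw=0x2D007 flags P=1 W=1 U=1 S=0
  [1] read 0x2D idx=30: raw=0x2F007 flags P=1 W=1 U=1 S=0
  [2] read 0x2F idx=8: raw=0x32007 flags P=1 W=1 U=1 S=0
  ⇒ phys 0x32B2C  [3 reads]
#3 VA=0x242C0DCC2 (r,kernel):
  [0] read 0x1A idx=9: raw=0x36007 flags P=1 W=1 U=1 S=0
  [1] read 0x36 idx=22: raw=0x38007 flags P=1 W=1 U=1 S=0
  [2] read 0x38 idx=13: raw=0x3C007 flags P=1 W=1 U=1 S=0
  ⇒ phys 0x3CCC2  [3 reads]
#4 VA=0x443603261 (r,kernel):
  [0] read 0x1A idx=17: raw=0x3F007 flags P=1 W=1 U=1 S=0
  [1] read 0x3F idx=27: raw=0x43007 flags P=1 W=1 U=1 S=0
  [2] read 0x43 idx=3: raw=0x45007 flags P=1 W=1 U=1 S=0
  ⇒ phys 0x45261  [3 reads]
#5 VA=0x6414009B0 (r,kernel):
  [0] read 0x1A idx=25: raw=0x47007 flags P=1 W=1 U=1 S=0
  [1] read 0x47 idx=10: raw=0xE002 flags P=0 W=1 U=0 S=0
  → PAGE_NOT_PRESENT  (2 entries read)
#6 VA=0x543E1764D (r,kernel):
  [0] read 0x1A idx=21: raw=0x49007 flags P=1 W=1 U=1 S=0
  [1] read 0x49 idx=31: raw=0x4D007 flags P=1 W=1 U=1 S=0
  [2] read 0x4D idx=23: raw=0x50007 flags P=1 W=1 U=1 S=0
  ⇒ phys 0x5064D  [3 reads]
#7 VA=0x2C381A491 (r,kernel):
  [0] read 0x1A idx=11: raw=0x52007 flags P=1 W=1 U=1 S=0
  [1] read 0x52 idx=28: raw=0x56007 flags P=1 W=1 U=1 S=0
  [2] read 0x56 idx=26: raw=0x5A007 flags P=1 W=1 U=1 S=0
  ⇒ phys 0x5A491  [3 reads]

Entries read for #2: 3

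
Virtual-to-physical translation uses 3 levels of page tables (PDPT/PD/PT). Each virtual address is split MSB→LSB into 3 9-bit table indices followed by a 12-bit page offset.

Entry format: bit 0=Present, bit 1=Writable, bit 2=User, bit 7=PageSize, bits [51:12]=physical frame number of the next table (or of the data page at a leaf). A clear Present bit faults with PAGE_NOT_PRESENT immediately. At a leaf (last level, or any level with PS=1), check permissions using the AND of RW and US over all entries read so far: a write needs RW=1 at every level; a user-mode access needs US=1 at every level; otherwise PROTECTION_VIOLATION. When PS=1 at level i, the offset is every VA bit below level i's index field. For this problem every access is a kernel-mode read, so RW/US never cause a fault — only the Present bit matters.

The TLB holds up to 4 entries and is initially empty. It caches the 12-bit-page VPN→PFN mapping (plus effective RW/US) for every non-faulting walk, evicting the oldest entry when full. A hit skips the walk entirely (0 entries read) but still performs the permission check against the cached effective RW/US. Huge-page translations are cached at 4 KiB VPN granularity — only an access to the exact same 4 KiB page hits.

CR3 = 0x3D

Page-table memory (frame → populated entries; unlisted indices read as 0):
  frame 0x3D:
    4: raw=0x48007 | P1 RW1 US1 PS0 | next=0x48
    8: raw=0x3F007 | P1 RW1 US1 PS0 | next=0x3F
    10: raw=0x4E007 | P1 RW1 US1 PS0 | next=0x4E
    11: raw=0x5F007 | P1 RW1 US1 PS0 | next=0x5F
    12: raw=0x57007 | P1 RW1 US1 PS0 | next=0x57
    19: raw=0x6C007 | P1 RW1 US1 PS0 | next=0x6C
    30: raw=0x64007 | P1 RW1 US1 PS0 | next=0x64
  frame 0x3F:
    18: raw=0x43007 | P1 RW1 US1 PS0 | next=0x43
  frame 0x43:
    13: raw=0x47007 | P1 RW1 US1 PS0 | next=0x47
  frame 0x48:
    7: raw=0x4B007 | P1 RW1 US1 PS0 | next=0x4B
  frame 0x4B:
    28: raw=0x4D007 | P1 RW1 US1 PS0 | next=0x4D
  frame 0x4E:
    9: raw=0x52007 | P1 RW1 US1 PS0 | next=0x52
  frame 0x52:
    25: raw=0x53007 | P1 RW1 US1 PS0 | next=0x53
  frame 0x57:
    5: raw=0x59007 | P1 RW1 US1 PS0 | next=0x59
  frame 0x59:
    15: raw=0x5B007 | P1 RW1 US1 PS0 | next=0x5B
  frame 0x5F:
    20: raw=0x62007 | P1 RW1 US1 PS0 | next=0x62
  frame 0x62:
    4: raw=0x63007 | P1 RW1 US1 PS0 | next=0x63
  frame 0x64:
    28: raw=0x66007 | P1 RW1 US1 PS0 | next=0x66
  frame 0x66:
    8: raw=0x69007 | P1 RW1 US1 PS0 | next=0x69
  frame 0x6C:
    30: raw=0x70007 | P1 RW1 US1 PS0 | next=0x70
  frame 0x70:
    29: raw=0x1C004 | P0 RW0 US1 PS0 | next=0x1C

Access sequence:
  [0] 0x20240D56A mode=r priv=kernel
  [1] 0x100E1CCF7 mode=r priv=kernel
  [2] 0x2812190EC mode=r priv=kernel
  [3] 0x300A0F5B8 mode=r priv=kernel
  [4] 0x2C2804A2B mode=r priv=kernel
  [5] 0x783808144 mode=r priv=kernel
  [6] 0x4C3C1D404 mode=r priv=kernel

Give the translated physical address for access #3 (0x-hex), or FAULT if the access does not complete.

Per-access translation:
#0 VA=0x20240D56A (r,kernel):
  L0: frame=0x3D idx=8 entry=0x3F007 [P=1 RW=1 US=1 PS=0]
  L1: frame=0x3F idx=18 entry=0x43007 [P=1 RW=1 US=1 PS=0]
  L2: frame=0x43 idx=13 entry=0x47007 [P=1 RW=1 US=1 PS=0]
  → PA=0x4756A  (3 entries read)
#1 VA=0x100E1CCF7 (r,kernel):
  L0: frame=0x3D idx=4 entry=0x48007 [P=1 RW=1 US=1 PS=0]
  L1: frame=0x48 idx=7 entry=0x4B007 [P=1 RW=1 US=1 PS=0]
  L2: frame=0x4B idx=28 entry=0x4D007 [P=1 RW=1 US=1 PS=0]
  → PA=0x4DCF7  (3 entries read)
#2 VA=0x2812190EC (r,kernel):
  L0: frame=0x3D idx=10 entry=0x4E007 [P=1 RW=1 US=1 PS=0]
  L1: frame=0x4E idx=9 entry=0x52007 [P=1 RW=1 US=1 PS=0]
  L2: frame=0x52 idx=25 entry=0x53007 [P=1 RW=1 US=1 PS=0]
  → PA=0x530EC  (3 entries read)
#3 VA=0x300A0F5B8 (r,kernel):
  L0: frame=0x3D idx=12 entry=0x57007 [P=1 RW=1 US=1 PS=0]
  L1: frame=0x57 idx=5 entry=0x59007 [P=1 RW=1 US=1 PS=0]
  L2: frame=0x59 idx=15 entry=0x5B007 [P=1 RW=1 US=1 PS=0]
  → PA=0x5B5B8  (3 entries read)
#4 VA=0x2C2804A2B (r,kernel):
  L0: frame=0x3D idx=11 entry=0x5F007 [P=1 RW=1 US=1 PS=0]
  L1: frame=0x5F idx=20 entry=0x62007 [P=1 RW=1 US=1 PS=0]
  L2: frame=0x62 idx=4 entry=0x63007 [P=1 RW=1 US=1 PS=0]
  → PA=0x63A2B  (3 entries read)
#5 VA=0x783808144 (r,kernel):
  L0: frame=0x3D idx=30 entry=0x64007 [P=1 RW=1 US=1 PS=0]
  L1: frame=0x64 idx=28 entry=0x66007 [P=1 RW=1 US=1 PS=0]
  L2: frame=0x66 idx=8 entry=0x69007 [P=1 RW=1 US=1 PS=0]
  → PA=0x69144  (3 entries read)
#6 VA=0x4C3C1D404 (r,kernel):
  L0: frame=0x3D idx=19 entry=0x6C007 [P=1 RW=1 US=1 PS=0]
  L1: frame=0x6C idx=30 entry=0x70007 [P=1 RW=1 US=1 PS=0]
  L2: frame=0x70 idx=29 entry=0x1C004 [P=0 RW=0 US=1 PS=0]
  ✗ PAGE_NOT_PRESENT  [3 reads]

Access #3 PA: 0x5B5B8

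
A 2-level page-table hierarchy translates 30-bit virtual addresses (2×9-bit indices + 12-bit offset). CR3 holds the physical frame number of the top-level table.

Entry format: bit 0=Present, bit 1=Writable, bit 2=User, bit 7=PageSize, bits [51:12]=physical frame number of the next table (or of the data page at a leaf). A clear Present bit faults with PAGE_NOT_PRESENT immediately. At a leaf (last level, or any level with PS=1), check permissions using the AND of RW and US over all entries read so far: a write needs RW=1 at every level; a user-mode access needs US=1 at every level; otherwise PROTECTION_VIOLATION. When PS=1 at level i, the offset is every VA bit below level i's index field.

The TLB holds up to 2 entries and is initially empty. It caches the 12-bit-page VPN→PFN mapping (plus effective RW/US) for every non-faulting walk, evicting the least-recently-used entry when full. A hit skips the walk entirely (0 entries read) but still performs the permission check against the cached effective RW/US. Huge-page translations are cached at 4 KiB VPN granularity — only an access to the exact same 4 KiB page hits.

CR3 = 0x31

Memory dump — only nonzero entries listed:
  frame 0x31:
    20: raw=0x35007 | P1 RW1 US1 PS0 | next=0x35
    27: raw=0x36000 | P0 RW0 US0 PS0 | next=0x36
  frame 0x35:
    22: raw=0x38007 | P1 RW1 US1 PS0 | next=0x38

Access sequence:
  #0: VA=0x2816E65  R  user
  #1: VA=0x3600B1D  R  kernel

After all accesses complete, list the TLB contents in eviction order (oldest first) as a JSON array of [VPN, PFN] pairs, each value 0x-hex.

Trace:
#0 VA=0x2816E65 (r,user):
  L0: frame=0x31 idx=20 entry=0x35007 [P=1 RW=1 US=1 PS=0]
  L1: frame=0x35 idx=22 entry=0x38007 [P=1 RW=1 US=1 PS=0]
  ✓ 0x38E65  — 2 lookups
#1 VA=0x3600B1D (r,kernel):
  L0: frame=0x31 idx=27 entry=0x36000 [P=0 RW=0 US=0 PS=0]
  ⇒ fault: PAGE_NOT_PRESENT  — 1 lookups

TLB: [["0x2816", "0x38"]]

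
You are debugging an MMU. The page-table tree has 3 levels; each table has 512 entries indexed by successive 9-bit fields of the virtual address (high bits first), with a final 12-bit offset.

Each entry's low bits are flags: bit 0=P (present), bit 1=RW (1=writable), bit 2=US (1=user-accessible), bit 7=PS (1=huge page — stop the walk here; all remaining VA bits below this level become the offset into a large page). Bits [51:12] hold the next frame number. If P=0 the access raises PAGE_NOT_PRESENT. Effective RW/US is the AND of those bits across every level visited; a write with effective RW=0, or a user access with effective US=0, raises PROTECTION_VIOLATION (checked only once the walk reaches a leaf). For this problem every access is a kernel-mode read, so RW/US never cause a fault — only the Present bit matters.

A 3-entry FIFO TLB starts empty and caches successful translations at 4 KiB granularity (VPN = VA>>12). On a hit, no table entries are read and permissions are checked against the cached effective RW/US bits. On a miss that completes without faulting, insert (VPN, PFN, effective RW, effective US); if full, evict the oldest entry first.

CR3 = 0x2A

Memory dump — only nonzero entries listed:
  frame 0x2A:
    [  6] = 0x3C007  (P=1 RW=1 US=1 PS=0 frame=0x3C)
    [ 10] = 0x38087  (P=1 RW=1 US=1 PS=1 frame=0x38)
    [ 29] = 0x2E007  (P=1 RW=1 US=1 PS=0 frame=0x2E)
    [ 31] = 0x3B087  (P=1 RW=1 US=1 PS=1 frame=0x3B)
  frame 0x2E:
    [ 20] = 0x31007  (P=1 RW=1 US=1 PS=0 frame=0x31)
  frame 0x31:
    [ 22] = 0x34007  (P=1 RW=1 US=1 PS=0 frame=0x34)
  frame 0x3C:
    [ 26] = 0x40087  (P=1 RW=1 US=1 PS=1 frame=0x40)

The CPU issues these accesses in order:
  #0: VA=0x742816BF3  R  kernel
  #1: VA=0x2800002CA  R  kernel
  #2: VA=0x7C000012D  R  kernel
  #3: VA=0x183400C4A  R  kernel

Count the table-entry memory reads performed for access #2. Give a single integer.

Per-access translation:
#0 VA=0x742816BF3 (r,kernel):
  L0: frame=0x2A idx=29 entry=0x2E007 [P=1 RW=1 US=1 PS=0]
  L1: frame=0x2E idx=20 entry=0x31007 [P=1 RW=1 US=1 PS=0]
  L2: frame=0x31 idx=22 entry=0x34007 [P=1 RW=1 US=1 PS=0]
  → PA=0x34BF3  (3 entries read)
#1 VA=0x2800002CA (r,kernel):
  L0: frame=0x2A idx=10 entry=0x38087 [P=1 RW=1 US=1 PS=1]
  → PA=0x382CA (huge @L0)  (1 entries read)
#2 VA=0x7C000012D (r,kernel):
  L0: frame=0x2A idx=31 entry=0x3B087 [P=1 RW=1 US=1 PS=1]
  → PA=0x3B12D (huge @L0)  (1 entries read)
#3 VA=0x183400C4A (r,kernel):
  L0: frame=0x2A idx=6 entry=0x3C007 [P=1 RW=1 US=1 PS=0]
  L1: frame=0x3C idx=26 entry=0x40087 [P=1 RW=1 US=1 PS=1]
  → PA=0x40C4A (huge @L1)  (2 entries read)

Entries read for #2: 1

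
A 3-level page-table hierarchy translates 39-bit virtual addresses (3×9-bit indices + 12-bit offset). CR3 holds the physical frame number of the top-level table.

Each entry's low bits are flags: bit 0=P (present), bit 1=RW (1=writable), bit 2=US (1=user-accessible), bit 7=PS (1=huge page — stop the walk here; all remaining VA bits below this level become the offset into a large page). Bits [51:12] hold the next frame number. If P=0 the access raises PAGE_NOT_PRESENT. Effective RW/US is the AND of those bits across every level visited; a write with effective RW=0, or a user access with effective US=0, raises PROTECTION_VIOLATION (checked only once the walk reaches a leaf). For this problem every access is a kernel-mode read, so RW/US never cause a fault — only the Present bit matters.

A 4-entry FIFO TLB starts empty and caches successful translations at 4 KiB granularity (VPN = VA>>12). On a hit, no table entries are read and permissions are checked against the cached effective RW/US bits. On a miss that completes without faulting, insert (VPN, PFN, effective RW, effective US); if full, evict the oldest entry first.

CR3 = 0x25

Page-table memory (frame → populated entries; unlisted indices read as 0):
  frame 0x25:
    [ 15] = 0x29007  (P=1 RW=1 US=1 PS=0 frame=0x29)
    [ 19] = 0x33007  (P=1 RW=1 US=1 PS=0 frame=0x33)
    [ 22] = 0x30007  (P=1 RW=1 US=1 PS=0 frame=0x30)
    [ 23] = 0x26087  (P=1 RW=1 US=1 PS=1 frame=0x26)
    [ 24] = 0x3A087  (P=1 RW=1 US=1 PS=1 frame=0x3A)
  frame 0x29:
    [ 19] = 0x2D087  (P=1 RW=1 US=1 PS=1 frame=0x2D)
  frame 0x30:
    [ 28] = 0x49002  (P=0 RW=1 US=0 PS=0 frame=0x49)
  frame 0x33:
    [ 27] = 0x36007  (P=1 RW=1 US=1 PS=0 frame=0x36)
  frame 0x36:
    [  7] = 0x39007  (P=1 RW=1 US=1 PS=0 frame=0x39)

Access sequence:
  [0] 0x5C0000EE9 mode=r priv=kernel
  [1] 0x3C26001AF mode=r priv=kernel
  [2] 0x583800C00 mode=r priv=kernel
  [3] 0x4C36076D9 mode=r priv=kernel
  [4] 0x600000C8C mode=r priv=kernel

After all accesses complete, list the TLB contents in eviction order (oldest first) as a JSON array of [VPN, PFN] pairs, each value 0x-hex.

Walk each access:
#0 VA=0x5C0000EE9 (r,kernel):
  [0] read 0x25 idx=23: raw=0x26087 flags P=1 W=1 U=1 S=1
  ✓ 0x26EE9 (huge @L0)  — 1 lookups
#1 VA=0x3C26001AF (r,kernel):
  [0] read 0x25 idx=15: raw=0x29007 flags P=1 W=1 U=1 S=0
  [1] read 0x29 idx=19: raw=0x2D087 flags P=1 W=1 U=1 S=1
  ✓ 0x2D1AF (huge @L1)  — 2 lookups
#2 VA=0x583800C00 (r,kernel):
  [0] read 0x25 idx=22: raw=0x30007 flags P=1 W=1 U=1 S=0
  [1] read 0x30 idx=28: raw=0x49002 flags P=0 W=1 U=0 S=0
  ⇒ fault: PAGE_NOT_PRESENT  — 2 lookups
#3 VA=0x4C36076D9 (r,kernel):
  [0] read 0x25 idx=19: raw=0x33007 flags P=1 W=1 U=1 S=0
  [1] read 0x33 idx=27: raw=0x36007 flags P=1 W=1 U=1 S=0
  [2] read 0x36 idx=7: raw=0x39007 flags P=1 W=1 U=1 S=0
  ✓ 0x396D9  — 3 lookups
#4 VA=0x600000C8C (r,kernel):
  [0] read 0x25 idx=24: raw=0x3A087 flags P=1 W=1 U=1 S=1
  ✓ 0x3AC8C (huge @L0)  — 1 lookups

TLB: [["0x5C0000", "0x26"], ["0x3C2600", "0x2D"], ["0x4C3607", "0x39"], ["0x600000", "0x3A"]]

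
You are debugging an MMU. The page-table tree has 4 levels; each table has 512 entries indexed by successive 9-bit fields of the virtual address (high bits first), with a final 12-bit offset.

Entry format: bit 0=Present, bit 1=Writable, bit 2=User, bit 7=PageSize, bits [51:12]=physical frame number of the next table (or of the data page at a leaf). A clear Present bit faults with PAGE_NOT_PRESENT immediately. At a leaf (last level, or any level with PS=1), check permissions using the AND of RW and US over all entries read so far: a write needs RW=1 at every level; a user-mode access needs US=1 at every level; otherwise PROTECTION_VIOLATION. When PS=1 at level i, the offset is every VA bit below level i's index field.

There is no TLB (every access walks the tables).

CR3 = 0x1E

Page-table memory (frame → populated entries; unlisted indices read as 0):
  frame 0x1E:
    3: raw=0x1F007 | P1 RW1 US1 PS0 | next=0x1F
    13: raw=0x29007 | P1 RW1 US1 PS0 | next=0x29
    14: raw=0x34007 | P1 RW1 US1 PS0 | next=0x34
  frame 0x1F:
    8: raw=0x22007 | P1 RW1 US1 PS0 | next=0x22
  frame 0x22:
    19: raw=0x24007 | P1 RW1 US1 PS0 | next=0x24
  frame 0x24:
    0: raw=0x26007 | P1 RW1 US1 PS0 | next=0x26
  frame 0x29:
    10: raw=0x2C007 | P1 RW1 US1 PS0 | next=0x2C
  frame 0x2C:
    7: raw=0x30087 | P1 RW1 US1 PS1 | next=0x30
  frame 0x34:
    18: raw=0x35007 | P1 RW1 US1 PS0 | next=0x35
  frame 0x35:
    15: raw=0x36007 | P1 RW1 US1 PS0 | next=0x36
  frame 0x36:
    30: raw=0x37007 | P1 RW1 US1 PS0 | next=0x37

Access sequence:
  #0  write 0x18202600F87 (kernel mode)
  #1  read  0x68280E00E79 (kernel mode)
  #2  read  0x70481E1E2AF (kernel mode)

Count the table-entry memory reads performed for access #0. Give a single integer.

Trace:
#0 VA=0x18202600F87 (w,kernel):
  lvl0: tbl 0x1E, slot 3 ⇒ 0x1F007 (P1/RW1/US1/PS0)
  lvl1: tbl 0x1F, slot 8 ⇒ 0x22007 (P1/RW1/US1/PS0)
  lvl2: tbl 0x22, slot 19 ⇒ 0x24007 (P1/RW1/US1/PS0)
  lvl3: tbl 0x24, slot 0 ⇒ 0x26007 (P1/RW1/US1/PS0)
  ✓ 0x26F87  — 4 lookups
#1 VA=0x68280E00E79 (r,kernel):
  lvl0: tbl 0x1E, slot 13 ⇒ 0x29007 (P1/RW1/US1/PS0)
  lvl1: tbl 0x29, slot 10 ⇒ 0x2C007 (P1/RW1/US1/PS0)
  lvl2: tbl 0x2C, slot 7 ⇒ 0x30087 (P1/RW1/US1/PS1)
  ✓ 0x30E79 (huge @L2)  — 3 lookups
#2 VA=0x70481E1E2AF (r,kernel):
  lvl0: tbl 0x1E, slot 14 ⇒ 0x34007 (P1/RW1/US1/PS0)
  lvl1: tbl 0x34, slot 18 ⇒ 0x35007 (P1/RW1/US1/PS0)
  lvl2: tbl 0x35, slot 15 ⇒ 0x36007 (P1/RW1/US1/PS0)
  lvl3: tbl 0x36, slot 30 ⇒ 0x37007 (P1/RW1/US1/PS0)
  ✓ 0x372AF  — 4 lookups

Entries read for #0: 4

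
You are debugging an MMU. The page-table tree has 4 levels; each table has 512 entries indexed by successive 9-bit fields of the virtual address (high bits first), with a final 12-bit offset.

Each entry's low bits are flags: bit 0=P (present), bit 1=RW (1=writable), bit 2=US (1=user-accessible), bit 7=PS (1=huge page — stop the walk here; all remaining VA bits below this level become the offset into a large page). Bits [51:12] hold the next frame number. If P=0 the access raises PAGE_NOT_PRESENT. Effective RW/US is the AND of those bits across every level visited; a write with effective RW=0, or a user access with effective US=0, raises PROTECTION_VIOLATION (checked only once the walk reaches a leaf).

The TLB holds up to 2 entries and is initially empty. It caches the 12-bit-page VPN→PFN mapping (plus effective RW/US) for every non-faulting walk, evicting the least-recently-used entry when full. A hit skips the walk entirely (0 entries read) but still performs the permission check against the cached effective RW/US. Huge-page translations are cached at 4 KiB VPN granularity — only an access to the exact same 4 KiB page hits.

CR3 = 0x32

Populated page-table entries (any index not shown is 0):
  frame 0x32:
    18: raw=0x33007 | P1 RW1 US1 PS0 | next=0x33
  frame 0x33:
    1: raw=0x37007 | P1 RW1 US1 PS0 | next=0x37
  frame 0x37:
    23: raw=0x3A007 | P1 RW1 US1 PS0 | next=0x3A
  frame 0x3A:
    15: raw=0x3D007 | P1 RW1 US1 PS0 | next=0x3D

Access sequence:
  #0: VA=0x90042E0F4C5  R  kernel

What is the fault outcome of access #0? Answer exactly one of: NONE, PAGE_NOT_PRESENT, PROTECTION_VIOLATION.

Trace:
#0 VA=0x90042E0F4C5 (r,kernel):
  L0 @0x32[18] → 0x33007  P=1,RW=1,US=1,PS=0
  L1 @0x33[1] → 0x37007  P=1,RW=1,US=1,PS=0
  L2 @0x37[23] → 0x3A007  P=1,RW=1,US=1,PS=0
  L3 @0x3A[15] → 0x3D007  P=1,RW=1,US=1,PS=0
  ✓ 0x3D4C5  — 4 lookups

Access #0 fault: NONE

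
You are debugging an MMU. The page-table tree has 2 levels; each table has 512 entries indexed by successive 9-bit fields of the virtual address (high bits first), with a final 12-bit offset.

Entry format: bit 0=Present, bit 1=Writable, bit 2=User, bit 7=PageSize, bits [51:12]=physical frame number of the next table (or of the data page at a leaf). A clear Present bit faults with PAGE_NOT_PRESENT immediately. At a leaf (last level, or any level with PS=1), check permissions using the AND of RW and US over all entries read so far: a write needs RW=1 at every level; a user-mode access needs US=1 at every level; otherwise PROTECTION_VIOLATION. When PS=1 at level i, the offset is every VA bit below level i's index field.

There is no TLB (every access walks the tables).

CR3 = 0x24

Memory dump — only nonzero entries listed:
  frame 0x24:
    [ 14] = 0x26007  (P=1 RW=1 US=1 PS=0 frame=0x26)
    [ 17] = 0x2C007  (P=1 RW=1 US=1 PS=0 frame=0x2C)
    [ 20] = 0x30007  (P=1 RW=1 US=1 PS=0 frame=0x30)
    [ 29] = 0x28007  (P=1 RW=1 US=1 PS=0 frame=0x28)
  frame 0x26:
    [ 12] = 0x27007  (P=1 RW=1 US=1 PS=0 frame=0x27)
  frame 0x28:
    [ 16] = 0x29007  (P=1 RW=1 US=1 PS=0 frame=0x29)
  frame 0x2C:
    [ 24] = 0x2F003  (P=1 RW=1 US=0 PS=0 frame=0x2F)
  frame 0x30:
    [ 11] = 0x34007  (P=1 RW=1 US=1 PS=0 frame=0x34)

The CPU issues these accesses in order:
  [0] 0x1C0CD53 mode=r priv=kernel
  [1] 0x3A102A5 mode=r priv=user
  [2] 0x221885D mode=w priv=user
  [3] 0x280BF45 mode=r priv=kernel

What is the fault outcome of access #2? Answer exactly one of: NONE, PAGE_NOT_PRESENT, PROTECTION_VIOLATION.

Per-access translation:
#0 VA=0x1C0CD53 (r,kernel):
  L0: frame=0x24 idx=14 entry=0x26007 [P=1 RW=1 US=1 PS=0]
  L1: frame=0x26 idx=12 entry=0x27007 [P=1 RW=1 US=1 PS=0]
  ⇒ phys 0x27D53  [2 reads]
#1 VA=0x3A102A5 (r,user):
  L0: frame=0x24 idx=29 entry=0x28007 [P=1 RW=1 US=1 PS=0]
  L1: frame=0x28 idx=16 entry=0x29007 [P=1 RW=1 US=1 PS=0]
  ⇒ phys 0x292A5  [2 reads]
#2 VA=0x221885D (w,user):
  L0: frame=0x24 idx=17 entry=0x2C007 [P=1 RW=1 US=1 PS=0]
  L1: frame=0x2C idx=24 entry=0x2F003 [P=1 RW=1 US=0 PS=0]
  ✗ PROTECTION_VIOLATION  [2 reads]
#3 VA=0x280BF45 (r,kernel):
  L0: frame=0x24 idx=20 entry=0x30007 [P=1 RW=1 US=1 PS=0]
  L1: frame=0x30 idx=11 entry=0x34007 [P=1 RW=1 US=1 PS=0]
  ⇒ phys 0x34F45  [2 reads]

Access #2 fault: PROTECTION_VIOLATION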